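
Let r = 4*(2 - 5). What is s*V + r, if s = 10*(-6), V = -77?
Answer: 4608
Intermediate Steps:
s = -60
r = -12 (r = 4*(-3) = -12)
s*V + r = -60*(-77) - 12 = 4620 - 12 = 4608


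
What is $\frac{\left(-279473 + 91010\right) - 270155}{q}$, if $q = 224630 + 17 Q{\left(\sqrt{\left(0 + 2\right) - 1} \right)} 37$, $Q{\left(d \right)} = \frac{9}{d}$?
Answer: $- \frac{458618}{230291} \approx -1.9915$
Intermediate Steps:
$q = 230291$ ($q = 224630 + 17 \frac{9}{\sqrt{\left(0 + 2\right) - 1}} \cdot 37 = 224630 + 17 \frac{9}{\sqrt{2 - 1}} \cdot 37 = 224630 + 17 \frac{9}{\sqrt{1}} \cdot 37 = 224630 + 17 \cdot \frac{9}{1} \cdot 37 = 224630 + 17 \cdot 9 \cdot 1 \cdot 37 = 224630 + 17 \cdot 9 \cdot 37 = 224630 + 153 \cdot 37 = 224630 + 5661 = 230291$)
$\frac{\left(-279473 + 91010\right) - 270155}{q} = \frac{\left(-279473 + 91010\right) - 270155}{230291} = \left(-188463 - 270155\right) \frac{1}{230291} = \left(-458618\right) \frac{1}{230291} = - \frac{458618}{230291}$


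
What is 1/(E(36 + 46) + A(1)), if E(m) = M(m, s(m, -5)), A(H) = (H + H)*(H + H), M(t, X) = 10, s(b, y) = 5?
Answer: 1/14 ≈ 0.071429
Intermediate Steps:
A(H) = 4*H**2 (A(H) = (2*H)*(2*H) = 4*H**2)
E(m) = 10
1/(E(36 + 46) + A(1)) = 1/(10 + 4*1**2) = 1/(10 + 4*1) = 1/(10 + 4) = 1/14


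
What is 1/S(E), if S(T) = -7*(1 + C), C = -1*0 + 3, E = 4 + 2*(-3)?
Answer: -1/28 ≈ -0.035714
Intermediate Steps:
E = -2 (E = 4 - 6 = -2)
C = 3 (C = 0 + 3 = 3)
S(T) = -28 (S(T) = -7*(1 + 3) = -7*4 = -28)
1/S(E) = 1/(-28) = -1/28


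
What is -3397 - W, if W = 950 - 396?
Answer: -3951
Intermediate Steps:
W = 554
-3397 - W = -3397 - 1*554 = -3397 - 554 = -3951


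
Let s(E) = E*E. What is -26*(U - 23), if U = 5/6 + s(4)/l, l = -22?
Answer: 19643/33 ≈ 595.24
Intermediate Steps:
s(E) = E²
U = 7/66 (U = 5/6 + 4²/(-22) = 5*(⅙) + 16*(-1/22) = ⅚ - 8/11 = 7/66 ≈ 0.10606)
-26*(U - 23) = -26*(7/66 - 23) = -26*(-1511/66) = 19643/33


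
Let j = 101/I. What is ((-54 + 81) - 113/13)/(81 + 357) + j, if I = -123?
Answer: -90970/116727 ≈ -0.77934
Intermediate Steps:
j = -101/123 (j = 101/(-123) = 101*(-1/123) = -101/123 ≈ -0.82114)
((-54 + 81) - 113/13)/(81 + 357) + j = ((-54 + 81) - 113/13)/(81 + 357) - 101/123 = (27 - 113*1/13)/438 - 101/123 = (27 - 113/13)*(1/438) - 101/123 = (238/13)*(1/438) - 101/123 = 119/2847 - 101/123 = -90970/116727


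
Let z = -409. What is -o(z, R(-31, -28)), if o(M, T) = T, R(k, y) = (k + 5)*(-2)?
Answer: -52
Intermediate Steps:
R(k, y) = -10 - 2*k (R(k, y) = (5 + k)*(-2) = -10 - 2*k)
-o(z, R(-31, -28)) = -(-10 - 2*(-31)) = -(-10 + 62) = -1*52 = -52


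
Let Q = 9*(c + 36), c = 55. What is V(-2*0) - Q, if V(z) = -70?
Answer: -889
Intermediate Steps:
Q = 819 (Q = 9*(55 + 36) = 9*91 = 819)
V(-2*0) - Q = -70 - 1*819 = -70 - 819 = -889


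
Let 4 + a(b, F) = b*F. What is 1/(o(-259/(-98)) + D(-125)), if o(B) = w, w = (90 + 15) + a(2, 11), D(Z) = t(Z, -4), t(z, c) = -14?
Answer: 1/109 ≈ 0.0091743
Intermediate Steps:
D(Z) = -14
a(b, F) = -4 + F*b (a(b, F) = -4 + b*F = -4 + F*b)
w = 123 (w = (90 + 15) + (-4 + 11*2) = 105 + (-4 + 22) = 105 + 18 = 123)
o(B) = 123
1/(o(-259/(-98)) + D(-125)) = 1/(123 - 14) = 1/109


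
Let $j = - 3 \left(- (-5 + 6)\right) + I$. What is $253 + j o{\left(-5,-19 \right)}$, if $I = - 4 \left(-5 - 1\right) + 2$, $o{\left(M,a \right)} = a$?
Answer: $-298$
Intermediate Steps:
$I = 26$ ($I = - 4 \left(-5 - 1\right) + 2 = \left(-4\right) \left(-6\right) + 2 = 24 + 2 = 26$)
$j = 29$ ($j = - 3 \left(- (-5 + 6)\right) + 26 = - 3 \left(\left(-1\right) 1\right) + 26 = \left(-3\right) \left(-1\right) + 26 = 3 + 26 = 29$)
$253 + j o{\left(-5,-19 \right)} = 253 + 29 \left(-19\right) = 253 - 551 = -298$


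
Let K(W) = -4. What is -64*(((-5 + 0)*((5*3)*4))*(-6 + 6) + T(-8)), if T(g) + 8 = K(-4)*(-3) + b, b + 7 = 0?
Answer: 192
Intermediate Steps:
b = -7 (b = -7 + 0 = -7)
T(g) = -3 (T(g) = -8 + (-4*(-3) - 7) = -8 + (12 - 7) = -8 + 5 = -3)
-64*(((-5 + 0)*((5*3)*4))*(-6 + 6) + T(-8)) = -64*(((-5 + 0)*((5*3)*4))*(-6 + 6) - 3) = -64*(-75*4*0 - 3) = -64*(-5*60*0 - 3) = -64*(-300*0 - 3) = -64*(0 - 3) = -64*(-3) = 192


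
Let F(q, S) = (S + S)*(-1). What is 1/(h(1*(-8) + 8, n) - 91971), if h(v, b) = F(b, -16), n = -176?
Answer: -1/91939 ≈ -1.0877e-5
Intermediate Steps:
F(q, S) = -2*S (F(q, S) = (2*S)*(-1) = -2*S)
h(v, b) = 32 (h(v, b) = -2*(-16) = 32)
1/(h(1*(-8) + 8, n) - 91971) = 1/(32 - 91971) = 1/(-91939) = -1/91939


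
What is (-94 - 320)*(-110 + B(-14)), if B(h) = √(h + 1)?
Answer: 45540 - 414*I*√13 ≈ 45540.0 - 1492.7*I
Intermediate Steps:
B(h) = √(1 + h)
(-94 - 320)*(-110 + B(-14)) = (-94 - 320)*(-110 + √(1 - 14)) = -414*(-110 + √(-13)) = -414*(-110 + I*√13) = 45540 - 414*I*√13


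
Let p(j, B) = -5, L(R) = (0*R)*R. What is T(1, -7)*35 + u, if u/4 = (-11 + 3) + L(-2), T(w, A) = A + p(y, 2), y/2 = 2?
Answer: -452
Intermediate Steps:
y = 4 (y = 2*2 = 4)
L(R) = 0 (L(R) = 0*R = 0)
T(w, A) = -5 + A (T(w, A) = A - 5 = -5 + A)
u = -32 (u = 4*((-11 + 3) + 0) = 4*(-8 + 0) = 4*(-8) = -32)
T(1, -7)*35 + u = (-5 - 7)*35 - 32 = -12*35 - 32 = -420 - 32 = -452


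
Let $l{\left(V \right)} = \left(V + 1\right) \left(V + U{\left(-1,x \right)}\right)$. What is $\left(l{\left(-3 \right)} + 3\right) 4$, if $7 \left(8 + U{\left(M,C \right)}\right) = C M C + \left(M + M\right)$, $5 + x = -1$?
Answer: $\frac{1004}{7} \approx 143.43$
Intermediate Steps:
$x = -6$ ($x = -5 - 1 = -6$)
$U{\left(M,C \right)} = -8 + \frac{2 M}{7} + \frac{M C^{2}}{7}$ ($U{\left(M,C \right)} = -8 + \frac{C M C + \left(M + M\right)}{7} = -8 + \frac{M C^{2} + 2 M}{7} = -8 + \frac{2 M + M C^{2}}{7} = -8 + \left(\frac{2 M}{7} + \frac{M C^{2}}{7}\right) = -8 + \frac{2 M}{7} + \frac{M C^{2}}{7}$)
$l{\left(V \right)} = \left(1 + V\right) \left(- \frac{94}{7} + V\right)$ ($l{\left(V \right)} = \left(V + 1\right) \left(V + \left(-8 + \frac{2}{7} \left(-1\right) + \frac{1}{7} \left(-1\right) \left(-6\right)^{2}\right)\right) = \left(1 + V\right) \left(V - \left(\frac{58}{7} + \frac{36}{7}\right)\right) = \left(1 + V\right) \left(V - \frac{94}{7}\right) = \left(1 + V\right) \left(- \frac{94}{7} + V\right)$)
$\left(l{\left(-3 \right)} + 3\right) 4 = \left(\left(- \frac{94}{7} + \left(-3\right)^{2} - - \frac{261}{7}\right) + 3\right) 4 = \left(\left(- \frac{94}{7} + 9 + \frac{261}{7}\right) + 3\right) 4 = \left(\frac{230}{7} + 3\right) 4 = \frac{251}{7} \cdot 4 = \frac{1004}{7}$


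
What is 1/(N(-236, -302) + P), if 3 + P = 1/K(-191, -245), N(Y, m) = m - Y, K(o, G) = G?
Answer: -245/16906 ≈ -0.014492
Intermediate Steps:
P = -736/245 (P = -3 + 1/(-245) = -3 - 1/245 = -736/245 ≈ -3.0041)
1/(N(-236, -302) + P) = 1/((-302 - 1*(-236)) - 736/245) = 1/((-302 + 236) - 736/245) = 1/(-66 - 736/245) = 1/(-16906/245) = -245/16906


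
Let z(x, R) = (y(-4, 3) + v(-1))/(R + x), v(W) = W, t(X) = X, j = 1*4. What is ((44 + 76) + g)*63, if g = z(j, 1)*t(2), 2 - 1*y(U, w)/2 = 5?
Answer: 36918/5 ≈ 7383.6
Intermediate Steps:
y(U, w) = -6 (y(U, w) = 4 - 2*5 = 4 - 10 = -6)
j = 4
z(x, R) = -7/(R + x) (z(x, R) = (-6 - 1)/(R + x) = -7/(R + x))
g = -14/5 (g = -7/(1 + 4)*2 = -7/5*2 = -14/5 ≈ -2.8000)
((44 + 76) + g)*63 = ((44 + 76) - 14/5)*63 = (120 - 14/5)*63 = (586/5)*63 = 36918/5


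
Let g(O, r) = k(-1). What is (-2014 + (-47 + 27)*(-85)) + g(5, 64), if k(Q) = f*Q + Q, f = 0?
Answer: -315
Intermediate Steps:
k(Q) = Q (k(Q) = 0*Q + Q = 0 + Q = Q)
g(O, r) = -1
(-2014 + (-47 + 27)*(-85)) + g(5, 64) = (-2014 + (-47 + 27)*(-85)) - 1 = (-2014 - 20*(-85)) - 1 = (-2014 + 1700) - 1 = -314 - 1 = -315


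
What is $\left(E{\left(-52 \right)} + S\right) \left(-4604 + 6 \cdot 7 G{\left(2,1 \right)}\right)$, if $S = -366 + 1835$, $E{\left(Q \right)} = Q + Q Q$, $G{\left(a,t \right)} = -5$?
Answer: $-19838494$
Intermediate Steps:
$E{\left(Q \right)} = Q + Q^{2}$
$S = 1469$
$\left(E{\left(-52 \right)} + S\right) \left(-4604 + 6 \cdot 7 G{\left(2,1 \right)}\right) = \left(- 52 \left(1 - 52\right) + 1469\right) \left(-4604 + 6 \cdot 7 \left(-5\right)\right) = \left(\left(-52\right) \left(-51\right) + 1469\right) \left(-4604 + 42 \left(-5\right)\right) = \left(2652 + 1469\right) \left(-4604 - 210\right) = 4121 \left(-4814\right) = -19838494$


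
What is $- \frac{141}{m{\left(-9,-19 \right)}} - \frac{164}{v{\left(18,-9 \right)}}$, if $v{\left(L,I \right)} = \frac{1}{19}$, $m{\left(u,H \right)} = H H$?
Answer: $- \frac{1125017}{361} \approx -3116.4$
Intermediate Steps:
$m{\left(u,H \right)} = H^{2}$
$v{\left(L,I \right)} = \frac{1}{19}$
$- \frac{141}{m{\left(-9,-19 \right)}} - \frac{164}{v{\left(18,-9 \right)}} = - \frac{141}{\left(-19\right)^{2}} - 164 \frac{1}{\frac{1}{19}} = - \frac{141}{361} - 3116 = - \frac{1125017}{361}$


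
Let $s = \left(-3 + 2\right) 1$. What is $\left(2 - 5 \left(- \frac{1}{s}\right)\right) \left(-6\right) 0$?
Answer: $0$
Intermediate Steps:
$s = -1$ ($s = \left(-1\right) 1 = -1$)
$\left(2 - 5 \left(- \frac{1}{s}\right)\right) \left(-6\right) 0 = \left(2 - 5 \left(- \frac{1}{-1}\right)\right) \left(-6\right) 0 = \left(2 - 5 \left(\left(-1\right) \left(-1\right)\right)\right) \left(-6\right) 0 = \left(2 - 5\right) \left(-6\right) 0 = \left(-3\right) \left(-6\right) 0 = 18 \cdot 0 = 0$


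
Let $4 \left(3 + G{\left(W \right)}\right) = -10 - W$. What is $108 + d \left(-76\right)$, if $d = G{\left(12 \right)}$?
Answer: $754$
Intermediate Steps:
$G{\left(W \right)} = - \frac{11}{2} - \frac{W}{4}$ ($G{\left(W \right)} = -3 + \frac{-10 - W}{4} = -3 - \left(\frac{5}{2} + \frac{W}{4}\right) = - \frac{11}{2} - \frac{W}{4}$)
$d = - \frac{17}{2}$ ($d = - \frac{11}{2} - 3 = - \frac{17}{2} \approx -8.5$)
$108 + d \left(-76\right) = 108 - -646 = 108 + 646 = 754$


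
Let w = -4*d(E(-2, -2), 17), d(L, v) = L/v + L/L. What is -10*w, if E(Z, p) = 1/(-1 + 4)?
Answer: 2080/51 ≈ 40.784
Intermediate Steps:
E(Z, p) = ⅓ (E(Z, p) = 1/3 = ⅓)
d(L, v) = 1 + L/v (d(L, v) = L/v + 1 = 1 + L/v)
w = -208/51 (w = -4*(⅓ + 17)/17 = -4*52/(17*3) = -4*52/51 = -208/51 ≈ -4.0784)
-10*w = -10*(-208/51) = 2080/51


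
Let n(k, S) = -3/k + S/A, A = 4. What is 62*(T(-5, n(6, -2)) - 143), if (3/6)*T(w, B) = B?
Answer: -8990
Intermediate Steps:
n(k, S) = -3/k + S/4
T(w, B) = 2*B
62*(T(-5, n(6, -2)) - 143) = 62*(2*(-3/6 + (¼)*(-2)) - 143) = 62*(2*(-3*⅙ - ½) - 143) = 62*(2*(-½ - ½) - 143) = 62*(2*(-1) - 143) = 62*(-2 - 143) = 62*(-145) = -8990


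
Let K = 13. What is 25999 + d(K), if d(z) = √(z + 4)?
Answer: 25999 + √17 ≈ 26003.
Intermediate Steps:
d(z) = √(4 + z)
25999 + d(K) = 25999 + √(4 + 13) = 25999 + √17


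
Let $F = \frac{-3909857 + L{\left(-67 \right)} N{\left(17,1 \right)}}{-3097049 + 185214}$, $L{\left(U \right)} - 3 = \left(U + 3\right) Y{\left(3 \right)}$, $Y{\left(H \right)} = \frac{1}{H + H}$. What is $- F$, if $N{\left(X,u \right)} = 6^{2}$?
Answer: $- \frac{3910133}{2911835} \approx -1.3428$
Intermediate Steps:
$N{\left(X,u \right)} = 36$
$Y{\left(H \right)} = \frac{1}{2 H}$
$L{\left(U \right)} = \frac{7}{2} + \frac{U}{6}$ ($L{\left(U \right)} = 3 + \left(U + 3\right) \frac{1}{2 \cdot 3} = 3 + \left(3 + U\right) \frac{1}{2} \cdot \frac{1}{3} = 3 + \left(3 + U\right) \frac{1}{6} = 3 + \left(\frac{1}{2} + \frac{U}{6}\right) = \frac{7}{2} + \frac{U}{6}$)
$F = \frac{3910133}{2911835}$ ($F = \frac{-3909857 + \left(\frac{7}{2} + \frac{1}{6} \left(-67\right)\right) 36}{-3097049 + 185214} = \frac{-3909857 + \left(\frac{7}{2} - \frac{67}{6}\right) 36}{-2911835} = \left(-3909857 - 276\right) \left(- \frac{1}{2911835}\right) = \left(-3910133\right) \left(- \frac{1}{2911835}\right) = \frac{3910133}{2911835} \approx 1.3428$)
$- F = \left(-1\right) \frac{3910133}{2911835} = - \frac{3910133}{2911835}$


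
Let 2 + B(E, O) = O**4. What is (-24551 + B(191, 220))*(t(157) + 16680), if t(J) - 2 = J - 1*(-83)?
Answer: 39640384834134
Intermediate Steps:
B(E, O) = -2 + O**4
t(J) = 85 + J (t(J) = 2 + (J - 1*(-83)) = 2 + (J + 83) = 2 + (83 + J) = 85 + J)
(-24551 + B(191, 220))*(t(157) + 16680) = (-24551 + (-2 + 220**4))*((85 + 157) + 16680) = (-24551 + (-2 + 2342560000))*(242 + 16680) = (-24551 + 2342559998)*16922 = 2342535447*16922 = 39640384834134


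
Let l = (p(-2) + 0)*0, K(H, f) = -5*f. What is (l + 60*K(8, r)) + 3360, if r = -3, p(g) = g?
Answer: 4260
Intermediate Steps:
l = 0 (l = (-2 + 0)*0 = -2*0 = 0)
(l + 60*K(8, r)) + 3360 = (0 + 60*(-5*(-3))) + 3360 = (0 + 60*15) + 3360 = (0 + 900) + 3360 = 900 + 3360 = 4260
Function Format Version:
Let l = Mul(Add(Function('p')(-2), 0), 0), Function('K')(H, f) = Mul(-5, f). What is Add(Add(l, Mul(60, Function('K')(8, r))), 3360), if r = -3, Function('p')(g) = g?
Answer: 4260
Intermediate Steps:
l = 0 (l = Mul(Add(-2, 0), 0) = Mul(-2, 0) = 0)
Add(Add(l, Mul(60, Function('K')(8, r))), 3360) = Add(Add(0, Mul(60, Mul(-5, -3))), 3360) = Add(Add(0, Mul(60, 15)), 3360) = Add(Add(0, 900), 3360) = Add(900, 3360) = 4260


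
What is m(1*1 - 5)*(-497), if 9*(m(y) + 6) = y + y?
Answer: 30814/9 ≈ 3423.8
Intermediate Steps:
m(y) = -6 + 2*y/9 (m(y) = -6 + (y + y)/9 = -6 + (2*y)/9 = -6 + 2*y/9)
m(1*1 - 5)*(-497) = (-6 + 2*(1*1 - 5)/9)*(-497) = (-6 + 2*(1 - 5)/9)*(-497) = (-6 + (2/9)*(-4))*(-497) = (-6 - 8/9)*(-497) = -62/9*(-497) = 30814/9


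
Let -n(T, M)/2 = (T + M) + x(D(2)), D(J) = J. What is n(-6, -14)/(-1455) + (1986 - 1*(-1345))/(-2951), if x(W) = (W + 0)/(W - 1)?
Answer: -1650947/1431235 ≈ -1.1535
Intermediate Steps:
x(W) = W/(-1 + W)
n(T, M) = -4 - 2*M - 2*T (n(T, M) = -2*((T + M) + 2/(-1 + 2)) = -2*((M + T) + 2/1) = -2*((M + T) + 2*1) = -2*((M + T) + 2) = -2*(2 + M + T) = -4 - 2*M - 2*T)
n(-6, -14)/(-1455) + (1986 - 1*(-1345))/(-2951) = (-4 - 2*(-14) - 2*(-6))/(-1455) + (1986 - 1*(-1345))/(-2951) = (-4 + 28 + 12)*(-1/1455) + (1986 + 1345)*(-1/2951) = 36*(-1/1455) + 3331*(-1/2951) = -12/485 - 3331/2951 = -1650947/1431235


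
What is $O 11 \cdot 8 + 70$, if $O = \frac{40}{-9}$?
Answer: $- \frac{2890}{9} \approx -321.11$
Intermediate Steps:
$O = - \frac{40}{9}$ ($O = 40 \left(- \frac{1}{9}\right) = - \frac{40}{9} \approx -4.4444$)
$O 11 \cdot 8 + 70 = - \frac{40 \cdot 11 \cdot 8}{9} + 70 = \left(- \frac{40}{9}\right) 88 + 70 = - \frac{3520}{9} + 70 = - \frac{2890}{9}$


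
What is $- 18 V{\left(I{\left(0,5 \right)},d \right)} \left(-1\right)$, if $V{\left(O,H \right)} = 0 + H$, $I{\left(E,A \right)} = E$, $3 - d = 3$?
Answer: $0$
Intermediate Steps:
$d = 0$ ($d = 3 - 3 = 0$)
$V{\left(O,H \right)} = H$
$- 18 V{\left(I{\left(0,5 \right)},d \right)} \left(-1\right) = \left(-18\right) 0 \left(-1\right) = 0 \left(-1\right) = 0$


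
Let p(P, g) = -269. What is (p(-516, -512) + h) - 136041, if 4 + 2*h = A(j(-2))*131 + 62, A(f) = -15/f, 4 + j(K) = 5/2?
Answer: -135626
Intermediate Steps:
j(K) = -3/2 (j(K) = -4 + 5/2 = -3/2)
h = 684 (h = -2 + (-15/(-3/2)*131 + 62)/2 = -2 + (-15*(-⅔)*131 + 62)/2 = -2 + (10*131 + 62)/2 = -2 + (1310 + 62)/2 = -2 + (½)*1372 = -2 + 686 = 684)
(p(-516, -512) + h) - 136041 = (-269 + 684) - 136041 = 415 - 136041 = -135626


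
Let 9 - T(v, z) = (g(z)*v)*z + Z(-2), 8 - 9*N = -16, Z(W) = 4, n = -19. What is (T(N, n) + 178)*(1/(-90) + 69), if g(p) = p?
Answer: -14522851/270 ≈ -53788.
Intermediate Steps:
N = 8/3 (N = 8/9 - ⅑*(-16) = 8/9 + 16/9 = 8/3 ≈ 2.6667)
T(v, z) = 5 - v*z² (T(v, z) = 9 - ((z*v)*z + 4) = 9 - ((v*z)*z + 4) = 9 - (v*z² + 4) = 9 - (4 + v*z²) = 9 + (-4 - v*z²) = 5 - v*z²)
(T(N, n) + 178)*(1/(-90) + 69) = ((5 - 1*8/3*(-19)²) + 178)*(1/(-90) + 69) = ((5 - 1*8/3*361) + 178)*(-1/90 + 69) = ((5 - 2888/3) + 178)*(6209/90) = (-2873/3 + 178)*(6209/90) = -2339/3*6209/90 = -14522851/270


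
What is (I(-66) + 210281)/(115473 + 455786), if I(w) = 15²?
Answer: 210506/571259 ≈ 0.36849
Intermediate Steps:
I(w) = 225
(I(-66) + 210281)/(115473 + 455786) = (225 + 210281)/(115473 + 455786) = 210506/571259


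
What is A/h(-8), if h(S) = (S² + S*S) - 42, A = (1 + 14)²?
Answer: 225/86 ≈ 2.6163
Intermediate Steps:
A = 225 (A = 15² = 225)
h(S) = -42 + 2*S² (h(S) = (S² + S²) - 42 = 2*S² - 42 = -42 + 2*S²)
A/h(-8) = 225/(-42 + 2*(-8)²) = 225/(-42 + 2*64) = 225/(-42 + 128) = 225/86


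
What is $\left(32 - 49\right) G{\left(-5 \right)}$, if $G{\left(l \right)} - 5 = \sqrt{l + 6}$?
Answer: $-102$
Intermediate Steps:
$G{\left(l \right)} = 5 + \sqrt{6 + l}$ ($G{\left(l \right)} = 5 + \sqrt{l + 6} = 5 + \sqrt{6 + l}$)
$\left(32 - 49\right) G{\left(-5 \right)} = \left(32 - 49\right) \left(5 + \sqrt{6 - 5}\right) = \left(32 - 49\right) \left(5 + \sqrt{1}\right) = - 17 \left(5 + 1\right) = \left(-17\right) 6 = -102$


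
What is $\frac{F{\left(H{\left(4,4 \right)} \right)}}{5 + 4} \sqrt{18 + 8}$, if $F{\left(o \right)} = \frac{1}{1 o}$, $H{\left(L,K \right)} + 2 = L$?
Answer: $\frac{\sqrt{26}}{18} \approx 0.28328$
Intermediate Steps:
$H{\left(L,K \right)} = -2 + L$
$F{\left(o \right)} = \frac{1}{o}$ ($F{\left(o \right)} = 1 \frac{1}{o} = \frac{1}{o}$)
$\frac{F{\left(H{\left(4,4 \right)} \right)}}{5 + 4} \sqrt{18 + 8} = \frac{1}{\left(-2 + 4\right) \left(5 + 4\right)} \sqrt{18 + 8} = \frac{1}{2 \cdot 9} \sqrt{26} = \frac{1}{2} \cdot \frac{1}{9} \sqrt{26} = \frac{\sqrt{26}}{18}$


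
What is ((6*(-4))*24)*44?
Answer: -25344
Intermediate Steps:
((6*(-4))*24)*44 = -24*24*44 = -576*44 = -25344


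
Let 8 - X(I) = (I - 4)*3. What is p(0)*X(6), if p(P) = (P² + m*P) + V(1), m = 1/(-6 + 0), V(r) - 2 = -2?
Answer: 0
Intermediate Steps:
V(r) = 0 (V(r) = 2 - 2 = 0)
m = -⅙ (m = 1/(-6) = -⅙ ≈ -0.16667)
X(I) = 20 - 3*I (X(I) = 8 - (I - 4)*3 = 8 - (-4 + I)*3 = 8 - (-12 + 3*I) = 8 + (12 - 3*I) = 20 - 3*I)
p(P) = P² - P/6 (p(P) = (P² - P/6) + 0 = P² - P/6)
p(0)*X(6) = (0*(-⅙ + 0))*(20 - 3*6) = (0*(-⅙))*(20 - 18) = 0*2 = 0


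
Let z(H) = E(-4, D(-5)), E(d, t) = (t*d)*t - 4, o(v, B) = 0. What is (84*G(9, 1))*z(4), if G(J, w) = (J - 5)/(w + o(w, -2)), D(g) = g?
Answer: -34944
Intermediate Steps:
E(d, t) = -4 + d*t² (E(d, t) = (d*t)*t - 4 = d*t² - 4 = -4 + d*t²)
z(H) = -104 (z(H) = -4 - 4*(-5)² = -4 - 4*25 = -4 - 100 = -104)
G(J, w) = (-5 + J)/w (G(J, w) = (J - 5)/(w + 0) = (-5 + J)/w)
(84*G(9, 1))*z(4) = (84*((-5 + 9)/1))*(-104) = (84*(1*4))*(-104) = (84*4)*(-104) = 336*(-104) = -34944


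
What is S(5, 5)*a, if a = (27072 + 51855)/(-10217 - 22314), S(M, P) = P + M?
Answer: -789270/32531 ≈ -24.262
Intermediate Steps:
S(M, P) = M + P
a = -78927/32531 (a = 78927/(-32531) = 78927*(-1/32531) = -78927/32531 ≈ -2.4262)
S(5, 5)*a = (5 + 5)*(-78927/32531) = 10*(-78927/32531) = -789270/32531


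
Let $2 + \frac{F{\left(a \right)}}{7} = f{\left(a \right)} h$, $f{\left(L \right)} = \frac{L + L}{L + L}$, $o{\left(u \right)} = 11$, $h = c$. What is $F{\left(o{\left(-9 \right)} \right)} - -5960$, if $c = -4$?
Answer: $5918$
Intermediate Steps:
$h = -4$
$f{\left(L \right)} = 1$ ($f{\left(L \right)} = \frac{2 L}{2 L} = 2 L \frac{1}{2 L} = 1$)
$F{\left(a \right)} = -42$ ($F{\left(a \right)} = -14 + 7 \cdot 1 \left(-4\right) = -14 + 7 \left(-4\right) = -14 - 28 = -42$)
$F{\left(o{\left(-9 \right)} \right)} - -5960 = -42 - -5960 = -42 + 5960 = 5918$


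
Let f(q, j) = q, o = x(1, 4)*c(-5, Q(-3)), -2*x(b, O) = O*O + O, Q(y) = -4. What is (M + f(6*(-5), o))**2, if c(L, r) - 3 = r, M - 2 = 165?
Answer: 18769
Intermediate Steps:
M = 167 (M = 2 + 165 = 167)
c(L, r) = 3 + r
x(b, O) = -O/2 - O**2/2 (x(b, O) = -(O*O + O)/2 = -(O**2 + O)/2 = -(O + O**2)/2 = -O/2 - O**2/2)
o = 10 (o = (-1/2*4*(1 + 4))*(3 - 4) = -1/2*4*5*(-1) = -10*(-1) = 10)
(M + f(6*(-5), o))**2 = (167 + 6*(-5))**2 = (167 - 30)**2 = 137**2 = 18769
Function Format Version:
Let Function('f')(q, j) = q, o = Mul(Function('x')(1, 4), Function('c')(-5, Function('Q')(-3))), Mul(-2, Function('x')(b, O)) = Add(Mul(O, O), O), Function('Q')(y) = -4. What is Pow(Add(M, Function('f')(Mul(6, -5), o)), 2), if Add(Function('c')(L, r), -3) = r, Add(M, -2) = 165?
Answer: 18769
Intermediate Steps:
M = 167 (M = Add(2, 165) = 167)
Function('c')(L, r) = Add(3, r)
Function('x')(b, O) = Add(Mul(Rational(-1, 2), O), Mul(Rational(-1, 2), Pow(O, 2))) (Function('x')(b, O) = Mul(Rational(-1, 2), Add(Mul(O, O), O)) = Mul(Rational(-1, 2), Add(Pow(O, 2), O)) = Mul(Rational(-1, 2), Add(O, Pow(O, 2))) = Add(Mul(Rational(-1, 2), O), Mul(Rational(-1, 2), Pow(O, 2))))
o = 10 (o = Mul(Mul(Rational(-1, 2), 4, Add(1, 4)), Add(3, -4)) = Mul(Mul(Rational(-1, 2), 4, 5), -1) = Mul(-10, -1) = 10)
Pow(Add(M, Function('f')(Mul(6, -5), o)), 2) = Pow(Add(167, Mul(6, -5)), 2) = Pow(Add(167, -30), 2) = Pow(137, 2) = 18769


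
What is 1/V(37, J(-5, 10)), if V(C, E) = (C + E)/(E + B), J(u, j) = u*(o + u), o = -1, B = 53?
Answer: 83/67 ≈ 1.2388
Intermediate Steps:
J(u, j) = u*(-1 + u)
V(C, E) = (C + E)/(53 + E) (V(C, E) = (C + E)/(E + 53) = (C + E)/(53 + E))
1/V(37, J(-5, 10)) = 1/((37 - 5*(-1 - 5))/(53 - 5*(-1 - 5))) = 1/((37 - 5*(-6))/(53 - 5*(-6))) = 1/((37 + 30)/(53 + 30)) = 1/(67/83) = 83/67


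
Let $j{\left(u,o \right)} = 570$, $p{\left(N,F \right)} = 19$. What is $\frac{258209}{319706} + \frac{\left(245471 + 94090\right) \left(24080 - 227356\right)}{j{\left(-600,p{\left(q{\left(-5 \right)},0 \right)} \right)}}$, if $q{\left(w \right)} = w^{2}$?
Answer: $- \frac{3677929867900181}{30372070} \approx -1.211 \cdot 10^{8}$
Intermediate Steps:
$\frac{258209}{319706} + \frac{\left(245471 + 94090\right) \left(24080 - 227356\right)}{j{\left(-600,p{\left(q{\left(-5 \right)},0 \right)} \right)}} = \frac{258209}{319706} + \frac{\left(245471 + 94090\right) \left(24080 - 227356\right)}{570} = 258209 \cdot \frac{1}{319706} + 339561 \left(-203276\right) \frac{1}{570} = \frac{258209}{319706} - \frac{11504100306}{95} = - \frac{3677929867900181}{30372070}$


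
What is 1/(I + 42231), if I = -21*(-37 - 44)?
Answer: 1/43932 ≈ 2.2762e-5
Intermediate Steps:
I = 1701 (I = -21*(-81) = 1701)
1/(I + 42231) = 1/(1701 + 42231) = 1/43932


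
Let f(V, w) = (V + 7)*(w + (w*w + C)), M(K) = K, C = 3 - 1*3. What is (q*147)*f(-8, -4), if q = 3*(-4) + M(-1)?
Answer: 22932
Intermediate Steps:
C = 0 (C = 3 - 3 = 0)
q = -13 (q = 3*(-4) - 1 = -12 - 1 = -13)
f(V, w) = (7 + V)*(w + w²) (f(V, w) = (V + 7)*(w + (w*w + 0)) = (7 + V)*(w + (w² + 0)) = (7 + V)*(w + w²))
(q*147)*f(-8, -4) = (-13*147)*(-4*(7 - 8 + 7*(-4) - 8*(-4))) = -(-7644)*(7 - 8 - 28 + 32) = -(-7644)*3 = -1911*(-12) = 22932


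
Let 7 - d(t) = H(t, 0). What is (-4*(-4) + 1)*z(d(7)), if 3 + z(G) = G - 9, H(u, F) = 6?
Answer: -187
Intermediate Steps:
d(t) = 1 (d(t) = 7 - 1*6 = 7 - 6 = 1)
z(G) = -12 + G (z(G) = -3 + (G - 9) = -3 + (-9 + G) = -12 + G)
(-4*(-4) + 1)*z(d(7)) = (-4*(-4) + 1)*(-12 + 1) = (16 + 1)*(-11) = 17*(-11) = -187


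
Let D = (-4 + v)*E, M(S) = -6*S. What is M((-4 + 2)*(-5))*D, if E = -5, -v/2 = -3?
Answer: 600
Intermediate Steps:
v = 6 (v = -2*(-3) = 6)
M(S) = -6*S
D = -10 (D = (-4 + 6)*(-5) = 2*(-5) = -10)
M((-4 + 2)*(-5))*D = -6*(-4 + 2)*(-5)*(-10) = -(-12)*(-5)*(-10) = -6*10*(-10) = -60*(-10) = 600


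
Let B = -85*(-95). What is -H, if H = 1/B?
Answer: -1/8075 ≈ -0.00012384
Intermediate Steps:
B = 8075
H = 1/8075 ≈ 0.00012384
-H = -1*1/8075 = -1/8075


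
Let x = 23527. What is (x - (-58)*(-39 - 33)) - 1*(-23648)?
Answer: 42999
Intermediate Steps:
(x - (-58)*(-39 - 33)) - 1*(-23648) = (23527 - (-58)*(-39 - 33)) - 1*(-23648) = (23527 - (-58)*(-72)) + 23648 = (23527 - 1*4176) + 23648 = (23527 - 4176) + 23648 = 19351 + 23648 = 42999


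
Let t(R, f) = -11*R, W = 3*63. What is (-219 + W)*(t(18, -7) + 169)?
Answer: 870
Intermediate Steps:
W = 189
(-219 + W)*(t(18, -7) + 169) = (-219 + 189)*(-11*18 + 169) = -30*(-198 + 169) = -30*(-29) = 870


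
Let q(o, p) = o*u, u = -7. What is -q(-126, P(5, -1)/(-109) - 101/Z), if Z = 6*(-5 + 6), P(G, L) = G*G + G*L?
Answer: -882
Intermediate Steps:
P(G, L) = G² + G*L
Z = 6 (Z = 6*1 = 6)
q(o, p) = -7*o (q(o, p) = o*(-7) = -7*o)
-q(-126, P(5, -1)/(-109) - 101/Z) = -(-7)*(-126) = -1*882 = -882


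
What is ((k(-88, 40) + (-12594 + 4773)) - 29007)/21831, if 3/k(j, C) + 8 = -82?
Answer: -1104841/654930 ≈ -1.6870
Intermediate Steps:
k(j, C) = -1/30 (k(j, C) = 3/(-8 - 82) = 3/(-90) = 3*(-1/90) = -1/30)
((k(-88, 40) + (-12594 + 4773)) - 29007)/21831 = ((-1/30 + (-12594 + 4773)) - 29007)/21831 = ((-1/30 - 7821) - 29007)*(1/21831) = (-234631/30 - 29007)*(1/21831) = -1104841/30*1/21831 = -1104841/654930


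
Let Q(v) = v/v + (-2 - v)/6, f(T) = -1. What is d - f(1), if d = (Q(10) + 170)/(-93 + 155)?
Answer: 231/62 ≈ 3.7258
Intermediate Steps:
Q(v) = ⅔ - v/6 (Q(v) = 1 + (-2 - v)*(⅙) = 1 + (-⅓ - v/6) = ⅔ - v/6)
d = 169/62 (d = ((⅔ - ⅙*10) + 170)/(-93 + 155) = ((⅔ - 5/3) + 170)/62 = (-1 + 170)*(1/62) = 169*(1/62) = 169/62 ≈ 2.7258)
d - f(1) = 169/62 - 1*(-1) = 169/62 + 1 = 231/62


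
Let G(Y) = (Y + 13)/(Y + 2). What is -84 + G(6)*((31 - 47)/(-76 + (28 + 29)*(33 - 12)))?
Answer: -4958/59 ≈ -84.034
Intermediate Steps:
G(Y) = (13 + Y)/(2 + Y)
-84 + G(6)*((31 - 47)/(-76 + (28 + 29)*(33 - 12))) = -84 + ((13 + 6)/(2 + 6))*((31 - 47)/(-76 + (28 + 29)*(33 - 12))) = -84 + (19/8)*(-16/(-76 + 57*21)) = -84 + ((1/8)*19)*(-16/(-76 + 1197)) = -84 + 19*(-16/1121)/8 = -84 + 19*(-16*1/1121)/8 = -84 + (19/8)*(-16/1121) = -84 - 2/59 = -4958/59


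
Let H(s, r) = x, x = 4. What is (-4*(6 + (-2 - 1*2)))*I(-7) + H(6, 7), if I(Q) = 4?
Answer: -28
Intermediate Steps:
H(s, r) = 4
(-4*(6 + (-2 - 1*2)))*I(-7) + H(6, 7) = -4*(6 + (-2 - 1*2))*4 + 4 = -4*(6 + (-2 - 2))*4 + 4 = -4*(6 - 4)*4 + 4 = -4*2*4 + 4 = -8*4 + 4 = -32 + 4 = -28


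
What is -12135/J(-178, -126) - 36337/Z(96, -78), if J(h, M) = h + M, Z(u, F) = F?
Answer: 5996489/11856 ≈ 505.78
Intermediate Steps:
J(h, M) = M + h
-12135/J(-178, -126) - 36337/Z(96, -78) = -12135/(-126 - 178) - 36337/(-78) = -12135/(-304) - 36337*(-1/78) = -12135*(-1/304) + 36337/78 = 12135/304 + 36337/78 = 5996489/11856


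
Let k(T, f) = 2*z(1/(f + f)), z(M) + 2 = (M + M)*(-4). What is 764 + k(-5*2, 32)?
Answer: 3039/4 ≈ 759.75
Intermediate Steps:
z(M) = -2 - 8*M (z(M) = -2 + (M + M)*(-4) = -2 + (2*M)*(-4) = -2 - 8*M)
k(T, f) = -4 - 8/f (k(T, f) = 2*(-2 - 8/(f + f)) = 2*(-2 - 8*1/(2*f)) = 2*(-2 - 4/f) = -4 - 8/f)
764 + k(-5*2, 32) = 764 + (-4 - 8/32) = 764 + (-4 - 8*1/32) = 764 + (-4 - 1/4) = 764 - 17/4 = 3039/4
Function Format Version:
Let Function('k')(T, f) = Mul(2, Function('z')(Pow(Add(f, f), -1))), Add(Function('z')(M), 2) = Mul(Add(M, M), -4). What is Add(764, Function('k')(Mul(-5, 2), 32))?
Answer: Rational(3039, 4) ≈ 759.75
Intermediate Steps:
Function('z')(M) = Add(-2, Mul(-8, M)) (Function('z')(M) = Add(-2, Mul(Add(M, M), -4)) = Add(-2, Mul(Mul(2, M), -4)) = Add(-2, Mul(-8, M)))
Function('k')(T, f) = Add(-4, Mul(-8, Pow(f, -1))) (Function('k')(T, f) = Mul(2, Add(-2, Mul(-8, Pow(Add(f, f), -1)))) = Mul(2, Add(-2, Mul(-8, Pow(Mul(2, f), -1)))) = Mul(2, Add(-2, Mul(-8, Mul(Rational(1, 2), Pow(f, -1))))) = Mul(2, Add(-2, Mul(-4, Pow(f, -1)))) = Add(-4, Mul(-8, Pow(f, -1))))
Add(764, Function('k')(Mul(-5, 2), 32)) = Add(764, Add(-4, Mul(-8, Pow(32, -1)))) = Add(764, Add(-4, Mul(-8, Rational(1, 32)))) = Add(764, Add(-4, Rational(-1, 4))) = Add(764, Rational(-17, 4)) = Rational(3039, 4)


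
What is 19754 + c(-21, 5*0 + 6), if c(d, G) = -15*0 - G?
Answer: 19748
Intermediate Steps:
c(d, G) = -G (c(d, G) = 0 - G = -G)
19754 + c(-21, 5*0 + 6) = 19754 - (5*0 + 6) = 19754 - (0 + 6) = 19754 - 1*6 = 19754 - 6 = 19748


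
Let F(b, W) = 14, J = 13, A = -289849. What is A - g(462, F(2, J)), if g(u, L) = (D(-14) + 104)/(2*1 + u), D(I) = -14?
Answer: -67245013/232 ≈ -2.8985e+5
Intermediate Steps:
g(u, L) = 90/(2 + u) (g(u, L) = (-14 + 104)/(2*1 + u) = 90/(2 + u))
A - g(462, F(2, J)) = -289849 - 90/(2 + 462) = -289849 - 90/464 = -289849 - 1*45/232 = -289849 - 45/232 = -67245013/232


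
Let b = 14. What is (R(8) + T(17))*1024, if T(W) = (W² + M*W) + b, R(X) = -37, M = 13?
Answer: 498688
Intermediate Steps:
T(W) = 14 + W² + 13*W (T(W) = (W² + 13*W) + 14 = 14 + W² + 13*W)
(R(8) + T(17))*1024 = (-37 + (14 + 17² + 13*17))*1024 = (-37 + (14 + 289 + 221))*1024 = (-37 + 524)*1024 = 487*1024 = 498688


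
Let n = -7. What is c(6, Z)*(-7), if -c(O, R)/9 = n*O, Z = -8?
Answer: -2646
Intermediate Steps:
c(O, R) = 63*O (c(O, R) = -(-63)*O = 63*O)
c(6, Z)*(-7) = (63*6)*(-7) = 378*(-7) = -2646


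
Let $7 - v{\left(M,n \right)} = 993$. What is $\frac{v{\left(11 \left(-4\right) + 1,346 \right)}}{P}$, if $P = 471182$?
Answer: $- \frac{493}{235591} \approx -0.0020926$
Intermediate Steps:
$v{\left(M,n \right)} = -986$ ($v{\left(M,n \right)} = 7 - 993 = -986$)
$\frac{v{\left(11 \left(-4\right) + 1,346 \right)}}{P} = - \frac{986}{471182} = \left(-986\right) \frac{1}{471182} = - \frac{493}{235591}$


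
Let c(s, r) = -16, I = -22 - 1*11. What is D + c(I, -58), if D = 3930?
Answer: 3914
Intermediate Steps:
I = -33 (I = -22 - 11 = -33)
D + c(I, -58) = 3930 - 16 = 3914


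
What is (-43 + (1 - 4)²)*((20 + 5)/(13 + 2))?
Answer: -170/3 ≈ -56.667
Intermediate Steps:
(-43 + (1 - 4)²)*((20 + 5)/(13 + 2)) = (-43 + (-3)²)*(25/15) = (-43 + 9)*(25*(1/15)) = -34*5/3 = -170/3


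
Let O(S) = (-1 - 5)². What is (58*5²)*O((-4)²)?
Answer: 52200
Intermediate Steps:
O(S) = 36 (O(S) = (-6)² = 36)
(58*5²)*O((-4)²) = (58*5²)*36 = (58*25)*36 = 1450*36 = 52200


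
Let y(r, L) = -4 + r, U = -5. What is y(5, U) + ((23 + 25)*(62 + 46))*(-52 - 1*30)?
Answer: -425087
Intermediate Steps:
y(5, U) + ((23 + 25)*(62 + 46))*(-52 - 1*30) = (-4 + 5) + ((23 + 25)*(62 + 46))*(-52 - 1*30) = 1 + (48*108)*(-52 - 30) = 1 + 5184*(-82) = 1 - 425088 = -425087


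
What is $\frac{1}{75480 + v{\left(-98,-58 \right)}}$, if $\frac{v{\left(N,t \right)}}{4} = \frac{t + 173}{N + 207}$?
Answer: $\frac{109}{8227780} \approx 1.3248 \cdot 10^{-5}$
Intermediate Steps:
$v{\left(N,t \right)} = \frac{4 \left(173 + t\right)}{207 + N}$ ($v{\left(N,t \right)} = 4 \frac{t + 173}{N + 207} = 4 \frac{173 + t}{207 + N} = \frac{4 \left(173 + t\right)}{207 + N}$)
$\frac{1}{75480 + v{\left(-98,-58 \right)}} = \frac{1}{75480 + \frac{4 \left(173 - 58\right)}{207 - 98}} = \frac{1}{75480 + 4 \cdot \frac{1}{109} \cdot 115} = \frac{1}{75480 + \frac{460}{109}} = \frac{1}{\frac{8227780}{109}} = \frac{109}{8227780}$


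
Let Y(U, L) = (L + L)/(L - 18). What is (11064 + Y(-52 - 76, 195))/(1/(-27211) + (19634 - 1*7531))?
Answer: 8883112583/9715374594 ≈ 0.91434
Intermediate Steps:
Y(U, L) = 2*L/(-18 + L) (Y(U, L) = (2*L)/(-18 + L) = 2*L/(-18 + L))
(11064 + Y(-52 - 76, 195))/(1/(-27211) + (19634 - 1*7531)) = (11064 + 2*195/(-18 + 195))/(1/(-27211) + (19634 - 1*7531)) = (11064 + 2*195/177)/(-1/27211 + (19634 - 7531)) = (11064 + 2*195*(1/177))/(-1/27211 + 12103) = (11064 + 130/59)/(329334732/27211) = (652906/59)*(27211/329334732) = 8883112583/9715374594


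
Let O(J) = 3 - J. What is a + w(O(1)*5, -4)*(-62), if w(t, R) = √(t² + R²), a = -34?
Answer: -34 - 124*√29 ≈ -701.76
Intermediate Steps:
w(t, R) = √(R² + t²)
a + w(O(1)*5, -4)*(-62) = -34 + √((-4)² + ((3 - 1*1)*5)²)*(-62) = -34 + √(16 + ((3 - 1)*5)²)*(-62) = -34 + √(16 + (2*5)²)*(-62) = -34 + √(16 + 10²)*(-62) = -34 + √(16 + 100)*(-62) = -34 + √116*(-62) = -34 + (2*√29)*(-62) = -34 - 124*√29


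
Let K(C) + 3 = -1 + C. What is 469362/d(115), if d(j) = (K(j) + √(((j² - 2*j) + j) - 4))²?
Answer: 469362/(111 + √13106)² ≈ 9.2318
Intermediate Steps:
K(C) = -4 + C (K(C) = -3 + (-1 + C) = -4 + C)
d(j) = (-4 + j + √(-4 + j² - j))² (d(j) = ((-4 + j) + √(((j² - 2*j) + j) - 4))² = ((-4 + j) + √((j² - j) - 4))² = ((-4 + j) + √(-4 + j² - j))² = (-4 + j + √(-4 + j² - j))²)
469362/d(115) = 469362/((-4 + 115 + √(-4 + 115² - 1*115))²) = 469362/((-4 + 115 + √(-4 + 13225 - 115))²) = 469362/((-4 + 115 + √13106)²) = 469362/((111 + √13106)²) = 469362/(111 + √13106)²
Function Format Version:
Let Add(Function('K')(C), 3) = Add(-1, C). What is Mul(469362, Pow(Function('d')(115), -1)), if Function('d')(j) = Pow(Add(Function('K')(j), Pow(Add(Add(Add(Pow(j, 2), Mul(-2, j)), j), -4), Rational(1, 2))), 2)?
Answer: Mul(469362, Pow(Add(111, Pow(13106, Rational(1, 2))), -2)) ≈ 9.2318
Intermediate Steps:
Function('K')(C) = Add(-4, C) (Function('K')(C) = Add(-3, Add(-1, C)) = Add(-4, C))
Function('d')(j) = Pow(Add(-4, j, Pow(Add(-4, Pow(j, 2), Mul(-1, j)), Rational(1, 2))), 2) (Function('d')(j) = Pow(Add(Add(-4, j), Pow(Add(Add(Add(Pow(j, 2), Mul(-2, j)), j), -4), Rational(1, 2))), 2) = Pow(Add(Add(-4, j), Pow(Add(Add(Pow(j, 2), Mul(-1, j)), -4), Rational(1, 2))), 2) = Pow(Add(Add(-4, j), Pow(Add(-4, Pow(j, 2), Mul(-1, j)), Rational(1, 2))), 2) = Pow(Add(-4, j, Pow(Add(-4, Pow(j, 2), Mul(-1, j)), Rational(1, 2))), 2))
Mul(469362, Pow(Function('d')(115), -1)) = Mul(469362, Pow(Pow(Add(-4, 115, Pow(Add(-4, Pow(115, 2), Mul(-1, 115)), Rational(1, 2))), 2), -1)) = Mul(469362, Pow(Pow(Add(-4, 115, Pow(Add(-4, 13225, -115), Rational(1, 2))), 2), -1)) = Mul(469362, Pow(Pow(Add(-4, 115, Pow(13106, Rational(1, 2))), 2), -1)) = Mul(469362, Pow(Pow(Add(111, Pow(13106, Rational(1, 2))), 2), -1)) = Mul(469362, Pow(Add(111, Pow(13106, Rational(1, 2))), -2))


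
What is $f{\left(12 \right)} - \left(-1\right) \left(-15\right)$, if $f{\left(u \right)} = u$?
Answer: $-3$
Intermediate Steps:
$f{\left(12 \right)} - \left(-1\right) \left(-15\right) = 12 - \left(-1\right) \left(-15\right) = 12 - 15 = -3$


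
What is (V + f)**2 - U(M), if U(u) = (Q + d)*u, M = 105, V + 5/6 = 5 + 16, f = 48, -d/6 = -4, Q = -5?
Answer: 95461/36 ≈ 2651.7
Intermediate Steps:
d = 24 (d = -6*(-4) = 24)
V = 121/6 (V = -5/6 + (5 + 16) = -5/6 + 21 = 121/6 ≈ 20.167)
U(u) = 19*u (U(u) = (-5 + 24)*u = 19*u)
(V + f)**2 - U(M) = (121/6 + 48)**2 - 19*105 = (409/6)**2 - 1*1995 = 167281/36 - 1995 = 95461/36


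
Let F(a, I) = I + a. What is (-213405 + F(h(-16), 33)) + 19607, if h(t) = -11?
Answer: -193776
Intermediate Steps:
(-213405 + F(h(-16), 33)) + 19607 = (-213405 + (33 - 11)) + 19607 = (-213405 + 22) + 19607 = -213383 + 19607 = -193776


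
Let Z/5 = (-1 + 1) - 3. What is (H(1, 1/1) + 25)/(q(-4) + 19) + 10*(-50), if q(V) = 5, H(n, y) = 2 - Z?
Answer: -1993/4 ≈ -498.25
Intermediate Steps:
Z = -15 (Z = 5*((-1 + 1) - 3) = 5*(0 - 3) = 5*(-3) = -15)
H(n, y) = 17 (H(n, y) = 2 - 1*(-15) = 2 + 15 = 17)
(H(1, 1/1) + 25)/(q(-4) + 19) + 10*(-50) = (17 + 25)/(5 + 19) + 10*(-50) = 42/24 - 500 = 42*(1/24) - 500 = 7/4 - 500 = -1993/4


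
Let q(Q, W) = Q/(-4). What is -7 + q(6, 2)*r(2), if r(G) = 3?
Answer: -23/2 ≈ -11.500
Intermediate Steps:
q(Q, W) = -Q/4 (q(Q, W) = Q*(-1/4) = -Q/4)
-7 + q(6, 2)*r(2) = -7 - 1/4*6*3 = -7 - 3/2*3 = -7 - 9/2 = -23/2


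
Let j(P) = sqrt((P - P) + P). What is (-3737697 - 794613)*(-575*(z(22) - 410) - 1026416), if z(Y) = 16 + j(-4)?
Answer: 3625240670460 + 5212156500*I ≈ 3.6252e+12 + 5.2122e+9*I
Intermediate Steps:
j(P) = sqrt(P) (j(P) = sqrt(0 + P) = sqrt(P))
z(Y) = 16 + 2*I (z(Y) = 16 + sqrt(-4) = 16 + 2*I)
(-3737697 - 794613)*(-575*(z(22) - 410) - 1026416) = (-3737697 - 794613)*(-575*((16 + 2*I) - 410) - 1026416) = -4532310*(-575*(-394 + 2*I) - 1026416) = -4532310*((226550 - 1150*I) - 1026416) = -4532310*(-799866 - 1150*I) = 3625240670460 + 5212156500*I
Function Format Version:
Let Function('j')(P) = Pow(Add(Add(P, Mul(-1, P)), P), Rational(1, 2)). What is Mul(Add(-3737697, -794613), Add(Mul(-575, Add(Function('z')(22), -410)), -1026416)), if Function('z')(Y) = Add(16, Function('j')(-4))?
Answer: Add(3625240670460, Mul(5212156500, I)) ≈ Add(3.6252e+12, Mul(5.2122e+9, I))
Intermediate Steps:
Function('j')(P) = Pow(P, Rational(1, 2)) (Function('j')(P) = Pow(Add(0, P), Rational(1, 2)) = Pow(P, Rational(1, 2)))
Function('z')(Y) = Add(16, Mul(2, I)) (Function('z')(Y) = Add(16, Pow(-4, Rational(1, 2))) = Add(16, Mul(2, I)))
Mul(Add(-3737697, -794613), Add(Mul(-575, Add(Function('z')(22), -410)), -1026416)) = Mul(Add(-3737697, -794613), Add(Mul(-575, Add(Add(16, Mul(2, I)), -410)), -1026416)) = Mul(-4532310, Add(Mul(-575, Add(-394, Mul(2, I))), -1026416)) = Mul(-4532310, Add(Add(226550, Mul(-1150, I)), -1026416)) = Mul(-4532310, Add(-799866, Mul(-1150, I))) = Add(3625240670460, Mul(5212156500, I))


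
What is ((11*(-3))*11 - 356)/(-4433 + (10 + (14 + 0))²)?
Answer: 719/3857 ≈ 0.18641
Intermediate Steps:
((11*(-3))*11 - 356)/(-4433 + (10 + (14 + 0))²) = (-33*11 - 356)/(-4433 + (10 + 14)²) = (-363 - 356)/(-4433 + 24²) = -719/(-4433 + 576) = -719/(-3857) = -719*(-1/3857) = 719/3857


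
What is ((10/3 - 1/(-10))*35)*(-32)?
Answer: -11536/3 ≈ -3845.3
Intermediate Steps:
((10/3 - 1/(-10))*35)*(-32) = ((10*(1/3) - 1*(-1/10))*35)*(-32) = ((10/3 + 1/10)*35)*(-32) = ((103/30)*35)*(-32) = (721/6)*(-32) = -11536/3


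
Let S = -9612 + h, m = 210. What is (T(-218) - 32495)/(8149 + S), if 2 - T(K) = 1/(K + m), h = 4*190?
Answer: 259943/5624 ≈ 46.220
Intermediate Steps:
h = 760
T(K) = 2 - 1/(210 + K) (T(K) = 2 - 1/(K + 210) = 2 - 1/(210 + K))
S = -8852 (S = -9612 + 760 = -8852)
(T(-218) - 32495)/(8149 + S) = ((419 + 2*(-218))/(210 - 218) - 32495)/(8149 - 8852) = ((419 - 436)/(-8) - 32495)/(-703) = (-⅛*(-17) - 32495)*(-1/703) = (17/8 - 32495)*(-1/703) = -259943/8*(-1/703) = 259943/5624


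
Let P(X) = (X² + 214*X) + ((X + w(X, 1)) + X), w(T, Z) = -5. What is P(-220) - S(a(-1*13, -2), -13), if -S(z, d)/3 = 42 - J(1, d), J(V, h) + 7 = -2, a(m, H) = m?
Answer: 1028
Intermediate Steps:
J(V, h) = -9 (J(V, h) = -7 - 2 = -9)
S(z, d) = -153 (S(z, d) = -3*(42 - 1*(-9)) = -3*(42 + 9) = -3*51 = -153)
P(X) = -5 + X² + 216*X (P(X) = (X² + 214*X) + ((X - 5) + X) = (X² + 214*X) + ((-5 + X) + X) = (X² + 214*X) + (-5 + 2*X) = -5 + X² + 216*X)
P(-220) - S(a(-1*13, -2), -13) = (-5 + (-220)² + 216*(-220)) - 1*(-153) = (-5 + 48400 - 47520) + 153 = 875 + 153 = 1028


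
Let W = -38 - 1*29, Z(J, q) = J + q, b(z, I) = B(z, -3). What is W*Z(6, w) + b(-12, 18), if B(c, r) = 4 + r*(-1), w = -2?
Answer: -261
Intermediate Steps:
B(c, r) = 4 - r
b(z, I) = 7 (b(z, I) = 4 - 1*(-3) = 4 + 3 = 7)
W = -67 (W = -38 - 29 = -67)
W*Z(6, w) + b(-12, 18) = -67*(6 - 2) + 7 = -67*4 + 7 = -268 + 7 = -261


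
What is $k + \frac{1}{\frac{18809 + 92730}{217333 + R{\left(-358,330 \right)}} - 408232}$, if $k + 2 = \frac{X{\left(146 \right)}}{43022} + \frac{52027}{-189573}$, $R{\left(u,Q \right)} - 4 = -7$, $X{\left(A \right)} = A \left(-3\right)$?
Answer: $- \frac{826567734905963502680}{361795584139454047863} \approx -2.2846$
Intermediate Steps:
$X{\left(A \right)} = - 3 A$
$R{\left(u,Q \right)} = -3$ ($R{\left(u,Q \right)} = 4 - 7 = -3$)
$k = - \frac{9316478890}{4077904803}$ ($k = -2 + \left(\frac{\left(-3\right) 146}{43022} + \frac{52027}{-189573}\right) = -2 + \left(\left(-438\right) \frac{1}{43022} + 52027 \left(- \frac{1}{189573}\right)\right) = -2 - \frac{1160669284}{4077904803} = - \frac{9316478890}{4077904803} \approx -2.2846$)
$k + \frac{1}{\frac{18809 + 92730}{217333 + R{\left(-358,330 \right)}} - 408232} = - \frac{9316478890}{4077904803} + \frac{1}{\frac{18809 + 92730}{217333 - 3} - 408232} = - \frac{9316478890}{4077904803} + \frac{1}{\frac{111539}{217330} - 408232} = - \frac{9316478890}{4077904803} + \frac{1}{- \frac{88720949021}{217330}} = - \frac{9316478890}{4077904803} - \frac{217330}{88720949021} = - \frac{826567734905963502680}{361795584139454047863}$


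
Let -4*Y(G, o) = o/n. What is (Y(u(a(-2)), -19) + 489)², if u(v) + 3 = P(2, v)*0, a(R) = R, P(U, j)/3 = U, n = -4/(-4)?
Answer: 3900625/16 ≈ 2.4379e+5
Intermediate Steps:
n = 1 (n = -4*(-¼) = 1)
P(U, j) = 3*U
u(v) = -3 (u(v) = -3 + (3*2)*0 = -3 + 6*0 = -3 + 0 = -3)
Y(G, o) = -o/4 (Y(G, o) = -o/(4*1) = -o/4)
(Y(u(a(-2)), -19) + 489)² = (-¼*(-19) + 489)² = (19/4 + 489)² = (1975/4)² = 3900625/16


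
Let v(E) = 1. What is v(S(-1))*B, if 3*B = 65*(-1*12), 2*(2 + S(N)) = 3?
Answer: -260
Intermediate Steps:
S(N) = -½ (S(N) = -2 + (½)*3 = -2 + 3/2 = -½)
B = -260 (B = (65*(-1*12))/3 = (65*(-12))/3 = (⅓)*(-780) = -260)
v(S(-1))*B = 1*(-260) = -260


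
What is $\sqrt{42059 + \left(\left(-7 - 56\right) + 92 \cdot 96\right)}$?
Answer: $2 \sqrt{12707} \approx 225.45$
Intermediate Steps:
$\sqrt{42059 + \left(\left(-7 - 56\right) + 92 \cdot 96\right)} = \sqrt{42059 + \left(-63 + 8832\right)} = \sqrt{42059 + 8769} = \sqrt{50828} = 2 \sqrt{12707}$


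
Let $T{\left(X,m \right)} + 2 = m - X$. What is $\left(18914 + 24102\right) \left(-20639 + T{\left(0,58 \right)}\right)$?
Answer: $-885398328$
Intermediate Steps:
$T{\left(X,m \right)} = -2 + m - X$ ($T{\left(X,m \right)} = -2 - \left(X - m\right) = -2 + m - X$)
$\left(18914 + 24102\right) \left(-20639 + T{\left(0,58 \right)}\right) = \left(18914 + 24102\right) \left(-20639 - -56\right) = 43016 \left(-20639 + \left(-2 + 58 + 0\right)\right) = 43016 \left(-20639 + 56\right) = 43016 \left(-20583\right) = -885398328$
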